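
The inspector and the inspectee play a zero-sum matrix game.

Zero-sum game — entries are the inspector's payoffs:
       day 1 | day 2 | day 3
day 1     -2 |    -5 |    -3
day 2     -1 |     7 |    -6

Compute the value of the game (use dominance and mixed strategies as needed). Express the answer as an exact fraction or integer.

Column day 1 is strictly dominated by day 3 for the inspectee (it gives the inspector more in every row).
The remaining 2×2 game on (day 1, day 2) × (day 2, day 3) has no saddle point. Let the inspector play day 1 with probability p; indifference gives −5p + 7(1−p) = −3p − 6(1−p), so p = 13/15.
Similarly the inspectee's optimal q on day 2 is 1/5, and the value is -5·(1/5) + (-3)·(4/5) = -17/5.

-17/5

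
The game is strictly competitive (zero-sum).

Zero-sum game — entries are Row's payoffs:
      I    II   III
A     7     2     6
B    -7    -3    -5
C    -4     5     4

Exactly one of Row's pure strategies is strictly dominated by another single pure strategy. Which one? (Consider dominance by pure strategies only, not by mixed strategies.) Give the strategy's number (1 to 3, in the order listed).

Compare B with A: 7 > -7, 2 > -3, 6 > -5.
So A strictly dominates B for Row; B is strictly dominated.

2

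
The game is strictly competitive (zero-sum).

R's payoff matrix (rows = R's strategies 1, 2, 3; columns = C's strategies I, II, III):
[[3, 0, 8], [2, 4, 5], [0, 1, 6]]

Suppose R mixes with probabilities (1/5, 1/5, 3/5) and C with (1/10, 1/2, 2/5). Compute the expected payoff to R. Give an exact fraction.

Against (1/10, 1/2, 2/5), each row's expected payoff is 1: 7/2; 2: 21/5; 3: 29/10.
Taking the (1/5, 1/5, 3/5)-weighted average: (1/5)·(7/2) + (1/5)·(21/5) + (3/5)·(29/10) = 82/25.

82/25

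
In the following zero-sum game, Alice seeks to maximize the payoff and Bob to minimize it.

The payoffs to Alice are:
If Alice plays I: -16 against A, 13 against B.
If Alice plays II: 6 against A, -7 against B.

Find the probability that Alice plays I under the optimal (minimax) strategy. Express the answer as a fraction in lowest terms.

13/42

Row minima are -16 and -7, so Alice's maximin is -7; column maxima are 6 and 13, so Bob's minimax is 6. These differ, so the equilibrium is in mixed strategies.
Let Alice play I with probability p. Bob is indifferent when −16p + 6(1−p) = 13p − 7(1−p), giving p = 13/42.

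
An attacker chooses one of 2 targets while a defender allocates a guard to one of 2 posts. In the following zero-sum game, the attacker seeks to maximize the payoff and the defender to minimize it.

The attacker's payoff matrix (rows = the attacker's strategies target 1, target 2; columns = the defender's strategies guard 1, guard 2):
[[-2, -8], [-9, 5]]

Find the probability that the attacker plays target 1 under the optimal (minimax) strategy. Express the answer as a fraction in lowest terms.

Row minima are -8 and -9, so the attacker's maximin is -8; column maxima are -2 and 5, so the defender's minimax is -2. These differ, so the equilibrium is in mixed strategies.
Let the attacker play target 1 with probability p. The defender is indifferent when −2p − 9(1−p) = −8p + 5(1−p), giving p = 7/10.

7/10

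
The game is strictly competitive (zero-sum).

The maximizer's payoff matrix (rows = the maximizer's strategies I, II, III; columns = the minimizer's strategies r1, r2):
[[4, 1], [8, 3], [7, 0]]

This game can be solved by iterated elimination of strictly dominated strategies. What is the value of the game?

Column r1 is strictly dominated by r2 for the minimizer (1<4, 3<8, 0<7); eliminate r1.
Row III is strictly dominated by row I (1>0); eliminate III.
Row I is strictly dominated by row II (3>1); eliminate I.
Only (II, r2) remains, with payoff 3.

3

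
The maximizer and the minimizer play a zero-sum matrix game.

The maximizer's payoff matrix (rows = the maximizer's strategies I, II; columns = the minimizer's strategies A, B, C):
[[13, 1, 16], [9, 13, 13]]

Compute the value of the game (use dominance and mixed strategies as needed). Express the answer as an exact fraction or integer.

10

Column C is strictly dominated by A for the minimizer (it gives the maximizer more in every row).
The remaining 2×2 game on (I, II) × (A, B) has no saddle point. Let the maximizer play I with probability p; indifference gives 13p + 9(1−p) = p + 13(1−p), so p = 1/4.
Similarly the minimizer's optimal q on A is 3/4, and the value is 13·(3/4) + (1)·(1/4) = 10.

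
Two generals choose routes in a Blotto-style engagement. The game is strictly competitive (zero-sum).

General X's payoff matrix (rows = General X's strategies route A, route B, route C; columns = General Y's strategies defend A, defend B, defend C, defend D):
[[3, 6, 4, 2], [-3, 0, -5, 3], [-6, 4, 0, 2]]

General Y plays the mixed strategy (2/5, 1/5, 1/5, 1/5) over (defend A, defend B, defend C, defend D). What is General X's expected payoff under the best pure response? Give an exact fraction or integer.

route A: (3)·(2/5) + (6)·(1/5) + (4)·(1/5) + (2)·(1/5) = 18/5.
route B: (-3)·(2/5) + (0)·(1/5) + (-5)·(1/5) + (3)·(1/5) = -8/5.
route C: (-6)·(2/5) + (4)·(1/5) + (0)·(1/5) + (2)·(1/5) = -6/5.
The best pure response is route A with expected payoff 18/5.

18/5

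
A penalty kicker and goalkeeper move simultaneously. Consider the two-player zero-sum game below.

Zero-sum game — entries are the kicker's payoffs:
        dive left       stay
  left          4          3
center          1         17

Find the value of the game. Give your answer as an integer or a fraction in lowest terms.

Row minima are 3 and 1, so the kicker's maximin is 3; column maxima are 4 and 17, so the goalkeeper's minimax is 4. These differ, so the equilibrium is in mixed strategies.
Let the kicker play left with probability p. The goalkeeper is indifferent when 4p + (1−p) = 3p + 17(1−p), giving p = 16/17.
Let the goalkeeper play dive left with probability q. The kicker is indifferent when 4q + 3(1−q) = q + 17(1−q), giving q = 14/17.
The value is 4·(14/17) + (3)·(3/17) = 65/17.

65/17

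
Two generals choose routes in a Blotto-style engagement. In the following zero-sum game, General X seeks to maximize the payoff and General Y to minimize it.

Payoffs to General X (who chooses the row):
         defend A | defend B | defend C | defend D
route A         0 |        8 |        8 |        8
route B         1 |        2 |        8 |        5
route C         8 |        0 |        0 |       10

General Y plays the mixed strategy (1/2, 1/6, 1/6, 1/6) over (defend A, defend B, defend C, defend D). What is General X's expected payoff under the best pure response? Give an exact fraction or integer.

route A: (0)·(1/2) + (8)·(1/6) + (8)·(1/6) + (8)·(1/6) = 4.
route B: (1)·(1/2) + (2)·(1/6) + (8)·(1/6) + (5)·(1/6) = 3.
route C: (8)·(1/2) + (0)·(1/6) + (0)·(1/6) + (10)·(1/6) = 17/3.
The best pure response is route C with expected payoff 17/3.

17/3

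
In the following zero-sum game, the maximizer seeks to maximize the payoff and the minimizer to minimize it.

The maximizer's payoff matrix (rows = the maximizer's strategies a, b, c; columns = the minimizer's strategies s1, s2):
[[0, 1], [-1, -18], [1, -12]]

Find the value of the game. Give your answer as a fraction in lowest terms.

1/14

Row b is strictly dominated by row c, so the maximizer never plays it.
The remaining 2×2 game on (a, c) × (s1, s2) has no saddle point. Let the maximizer play a with probability p; indifference gives (1−p) = p − 12(1−p), so p = 13/14.
Similarly the minimizer's optimal q on s1 is 13/14, and the value is 0·(13/14) + (1)·(1/14) = 1/14.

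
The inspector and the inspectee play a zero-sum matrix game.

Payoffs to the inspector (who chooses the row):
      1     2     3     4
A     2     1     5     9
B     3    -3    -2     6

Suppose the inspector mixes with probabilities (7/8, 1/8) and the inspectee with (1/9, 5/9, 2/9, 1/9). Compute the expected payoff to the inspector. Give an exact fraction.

43/18

Against (1/9, 5/9, 2/9, 1/9), each row's expected payoff is A: 26/9; B: -10/9.
Taking the (7/8, 1/8)-weighted average: (7/8)·(26/9) + (1/8)·(-10/9) = 43/18.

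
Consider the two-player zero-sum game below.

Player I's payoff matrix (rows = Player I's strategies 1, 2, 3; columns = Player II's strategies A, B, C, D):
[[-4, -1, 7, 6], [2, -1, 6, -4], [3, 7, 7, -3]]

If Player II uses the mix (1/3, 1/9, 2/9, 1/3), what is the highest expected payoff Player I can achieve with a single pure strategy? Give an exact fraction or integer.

1: (-4)·(1/3) + (-1)·(1/9) + (7)·(2/9) + (6)·(1/3) = 19/9.
2: (2)·(1/3) + (-1)·(1/9) + (6)·(2/9) + (-4)·(1/3) = 5/9.
3: (3)·(1/3) + (7)·(1/9) + (7)·(2/9) + (-3)·(1/3) = 7/3.
The best pure response is 3 with expected payoff 7/3.

7/3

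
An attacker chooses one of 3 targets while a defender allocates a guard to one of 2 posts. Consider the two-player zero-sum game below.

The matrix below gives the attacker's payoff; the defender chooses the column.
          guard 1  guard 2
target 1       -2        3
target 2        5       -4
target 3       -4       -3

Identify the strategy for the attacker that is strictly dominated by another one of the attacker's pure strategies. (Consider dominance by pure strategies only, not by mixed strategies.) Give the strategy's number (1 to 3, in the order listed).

3

Compare target 3 with target 1: -2 > -4, 3 > -3.
So target 1 strictly dominates target 3 for the attacker; target 3 is strictly dominated.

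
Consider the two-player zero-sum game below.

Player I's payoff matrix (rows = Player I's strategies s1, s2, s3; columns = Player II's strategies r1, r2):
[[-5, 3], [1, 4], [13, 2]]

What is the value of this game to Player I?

25/7

Row s1 is strictly dominated by row s2, so Player I never plays it.
The remaining 2×2 game on (s2, s3) × (r1, r2) has no saddle point. Let Player I play s2 with probability p; indifference gives p + 13(1−p) = 4p + 2(1−p), so p = 11/14.
Similarly Player II's optimal q on r1 is 1/7, and the value is 1·(1/7) + (4)·(6/7) = 25/7.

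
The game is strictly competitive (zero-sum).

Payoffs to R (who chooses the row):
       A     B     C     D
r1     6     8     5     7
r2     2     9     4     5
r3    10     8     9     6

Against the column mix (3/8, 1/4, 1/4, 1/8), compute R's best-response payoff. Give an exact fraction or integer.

35/4

r1: (6)·(3/8) + (8)·(1/4) + (5)·(1/4) + (7)·(1/8) = 51/8.
r2: (2)·(3/8) + (9)·(1/4) + (4)·(1/4) + (5)·(1/8) = 37/8.
r3: (10)·(3/8) + (8)·(1/4) + (9)·(1/4) + (6)·(1/8) = 35/4.
The best pure response is r3 with expected payoff 35/4.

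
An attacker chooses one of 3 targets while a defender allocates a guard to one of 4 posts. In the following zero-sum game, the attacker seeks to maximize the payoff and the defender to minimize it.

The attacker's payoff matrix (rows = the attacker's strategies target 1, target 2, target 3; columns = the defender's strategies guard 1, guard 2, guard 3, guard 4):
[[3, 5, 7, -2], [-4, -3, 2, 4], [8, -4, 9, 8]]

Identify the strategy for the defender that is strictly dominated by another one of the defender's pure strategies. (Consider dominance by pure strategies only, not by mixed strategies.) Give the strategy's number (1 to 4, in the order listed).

3

The defender prefers columns that give the attacker less. Compare guard 3 with guard 1: 3 < 7, -4 < 2, 8 < 9.
So guard 1 strictly dominates guard 3 for the defender; guard 3 is strictly dominated.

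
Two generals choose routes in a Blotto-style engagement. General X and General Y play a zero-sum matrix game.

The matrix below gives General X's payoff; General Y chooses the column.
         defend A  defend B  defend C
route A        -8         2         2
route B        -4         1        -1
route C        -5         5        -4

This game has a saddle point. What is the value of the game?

-4

Row minima: -8, -4, -5 → General X's maximin is -4.
Column maxima: -4, 5, 2 → General Y's minimax is -4.
They coincide at (route B, defend A), so the value is -4.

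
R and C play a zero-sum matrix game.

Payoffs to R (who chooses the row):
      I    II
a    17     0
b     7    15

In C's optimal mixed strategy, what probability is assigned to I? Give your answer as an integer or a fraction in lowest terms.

Row minima are 0 and 7, so R's maximin is 7; column maxima are 17 and 15, so C's minimax is 15. These differ, so the equilibrium is in mixed strategies.
Let C play I with probability q. R is indifferent when 17q = 7q + 15(1−q), giving q = 3/5.

3/5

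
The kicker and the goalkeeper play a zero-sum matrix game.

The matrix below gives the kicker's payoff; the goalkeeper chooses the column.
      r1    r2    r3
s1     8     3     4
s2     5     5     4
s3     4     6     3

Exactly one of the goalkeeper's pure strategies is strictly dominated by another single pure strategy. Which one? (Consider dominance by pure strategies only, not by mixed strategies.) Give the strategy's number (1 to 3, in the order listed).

The goalkeeper prefers columns that give the kicker less. Compare r1 with r3: 4 < 8, 4 < 5, 3 < 4.
So r3 strictly dominates r1 for the goalkeeper; r1 is strictly dominated.

1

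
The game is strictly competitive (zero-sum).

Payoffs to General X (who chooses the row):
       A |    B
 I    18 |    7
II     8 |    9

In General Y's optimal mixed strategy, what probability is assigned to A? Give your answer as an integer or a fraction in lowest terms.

1/6

Row minima are 7 and 8, so General X's maximin is 8; column maxima are 18 and 9, so General Y's minimax is 9. These differ, so the equilibrium is in mixed strategies.
Let General Y play A with probability q. General X is indifferent when 18q + 7(1−q) = 8q + 9(1−q), giving q = 1/6.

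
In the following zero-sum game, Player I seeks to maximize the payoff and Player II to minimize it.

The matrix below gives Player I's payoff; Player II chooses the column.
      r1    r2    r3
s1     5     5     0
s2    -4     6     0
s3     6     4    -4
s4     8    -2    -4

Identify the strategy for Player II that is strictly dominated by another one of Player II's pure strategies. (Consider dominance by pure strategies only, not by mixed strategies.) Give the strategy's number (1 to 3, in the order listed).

Player II prefers columns that give Player I less. Compare r2 with r3: 0 < 5, 0 < 6, -4 < 4, -4 < -2.
So r3 strictly dominates r2 for Player II; r2 is strictly dominated.

2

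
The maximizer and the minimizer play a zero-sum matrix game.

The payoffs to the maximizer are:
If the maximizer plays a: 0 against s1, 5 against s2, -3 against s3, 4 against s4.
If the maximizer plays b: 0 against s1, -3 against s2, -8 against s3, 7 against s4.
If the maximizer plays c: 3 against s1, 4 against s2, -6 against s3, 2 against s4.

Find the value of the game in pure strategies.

-3

Row minima: -3, -8, -6 → the maximizer's maximin is -3.
Column maxima: 3, 5, -3, 7 → the minimizer's minimax is -3.
They coincide at (a, s3), so the value is -3.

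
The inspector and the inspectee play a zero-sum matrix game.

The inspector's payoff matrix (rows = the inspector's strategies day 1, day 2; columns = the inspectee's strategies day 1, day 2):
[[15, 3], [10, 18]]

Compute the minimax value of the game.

12

Row minima are 3 and 10, so the inspector's maximin is 10; column maxima are 15 and 18, so the inspectee's minimax is 15. These differ, so the equilibrium is in mixed strategies.
Let the inspector play day 1 with probability p. The inspectee is indifferent when 15p + 10(1−p) = 3p + 18(1−p), giving p = 2/5.
Let the inspectee play day 1 with probability q. The inspector is indifferent when 15q + 3(1−q) = 10q + 18(1−q), giving q = 3/4.
The value is 15·(3/4) + (3)·(1/4) = 12.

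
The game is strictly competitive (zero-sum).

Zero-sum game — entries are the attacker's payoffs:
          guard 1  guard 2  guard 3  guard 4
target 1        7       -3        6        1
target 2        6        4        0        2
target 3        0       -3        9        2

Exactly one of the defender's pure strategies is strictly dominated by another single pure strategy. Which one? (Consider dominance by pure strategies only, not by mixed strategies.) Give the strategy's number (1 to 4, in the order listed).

1

The defender prefers columns that give the attacker less. Compare guard 1 with guard 2: -3 < 7, 4 < 6, -3 < 0.
So guard 2 strictly dominates guard 1 for the defender; guard 1 is strictly dominated.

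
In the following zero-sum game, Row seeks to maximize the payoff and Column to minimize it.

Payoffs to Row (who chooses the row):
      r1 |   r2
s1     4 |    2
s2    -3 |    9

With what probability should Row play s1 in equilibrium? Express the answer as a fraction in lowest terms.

Row minima are 2 and -3, so Row's maximin is 2; column maxima are 4 and 9, so Column's minimax is 4. These differ, so the equilibrium is in mixed strategies.
Let Row play s1 with probability p. Column is indifferent when 4p − 3(1−p) = 2p + 9(1−p), giving p = 6/7.

6/7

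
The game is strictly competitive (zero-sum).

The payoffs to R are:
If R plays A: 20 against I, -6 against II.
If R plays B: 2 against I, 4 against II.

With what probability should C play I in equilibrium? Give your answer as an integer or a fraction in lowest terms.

5/14

Row minima are -6 and 2, so R's maximin is 2; column maxima are 20 and 4, so C's minimax is 4. These differ, so the equilibrium is in mixed strategies.
Let C play I with probability q. R is indifferent when 20q − 6(1−q) = 2q + 4(1−q), giving q = 5/14.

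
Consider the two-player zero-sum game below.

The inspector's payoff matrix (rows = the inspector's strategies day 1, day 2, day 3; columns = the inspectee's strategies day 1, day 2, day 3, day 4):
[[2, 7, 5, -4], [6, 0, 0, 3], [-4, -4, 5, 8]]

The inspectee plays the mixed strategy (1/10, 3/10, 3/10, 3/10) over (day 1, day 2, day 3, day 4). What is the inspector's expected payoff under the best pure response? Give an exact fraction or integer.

13/5

day 1: (2)·(1/10) + (7)·(3/10) + (5)·(3/10) + (-4)·(3/10) = 13/5.
day 2: (6)·(1/10) + (0)·(3/10) + (0)·(3/10) + (3)·(3/10) = 3/2.
day 3: (-4)·(1/10) + (-4)·(3/10) + (5)·(3/10) + (8)·(3/10) = 23/10.
The best pure response is day 1 with expected payoff 13/5.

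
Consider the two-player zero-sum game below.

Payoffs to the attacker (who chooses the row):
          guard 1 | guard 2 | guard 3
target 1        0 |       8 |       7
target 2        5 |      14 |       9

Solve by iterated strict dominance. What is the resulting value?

Column guard 3 is strictly dominated by guard 1 for the defender (0<7, 5<9); eliminate guard 3.
Row target 1 is strictly dominated by row target 2 (5>0, 14>8); eliminate target 1.
Column guard 2 is strictly dominated by guard 1 for the defender (5<14); eliminate guard 2.
Only (target 2, guard 1) remains, with payoff 5.

5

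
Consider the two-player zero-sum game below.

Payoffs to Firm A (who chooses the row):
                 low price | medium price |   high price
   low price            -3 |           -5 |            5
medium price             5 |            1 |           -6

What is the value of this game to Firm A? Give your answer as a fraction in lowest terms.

-25/17

Column low price is strictly dominated by medium price for Firm B (it gives Firm A more in every row).
The remaining 2×2 game on (low price, medium price) × (medium price, high price) has no saddle point. Let Firm A play low price with probability p; indifference gives −5p + (1−p) = 5p − 6(1−p), so p = 7/17.
Similarly Firm B's optimal q on medium price is 11/17, and the value is -5·(11/17) + (5)·(6/17) = -25/17.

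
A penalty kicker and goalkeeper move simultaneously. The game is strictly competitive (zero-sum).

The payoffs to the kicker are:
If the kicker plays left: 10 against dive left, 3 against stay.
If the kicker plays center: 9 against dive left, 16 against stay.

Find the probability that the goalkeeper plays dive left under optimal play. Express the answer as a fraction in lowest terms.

Row minima are 3 and 9, so the kicker's maximin is 9; column maxima are 10 and 16, so the goalkeeper's minimax is 10. These differ, so the equilibrium is in mixed strategies.
Let the goalkeeper play dive left with probability q. The kicker is indifferent when 10q + 3(1−q) = 9q + 16(1−q), giving q = 13/14.

13/14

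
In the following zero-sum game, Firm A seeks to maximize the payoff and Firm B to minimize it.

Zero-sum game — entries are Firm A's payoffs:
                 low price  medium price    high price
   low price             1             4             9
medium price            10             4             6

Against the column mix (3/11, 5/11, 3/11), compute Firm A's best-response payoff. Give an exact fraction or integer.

68/11

low price: (1)·(3/11) + (4)·(5/11) + (9)·(3/11) = 50/11.
medium price: (10)·(3/11) + (4)·(5/11) + (6)·(3/11) = 68/11.
The best pure response is medium price with expected payoff 68/11.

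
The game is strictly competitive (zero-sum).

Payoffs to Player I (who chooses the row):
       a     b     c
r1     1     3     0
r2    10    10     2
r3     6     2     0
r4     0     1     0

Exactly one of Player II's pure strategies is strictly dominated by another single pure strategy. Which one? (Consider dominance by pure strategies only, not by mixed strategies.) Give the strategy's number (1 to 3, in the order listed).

2

Player II prefers columns that give Player I less. Compare b with c: 0 < 3, 2 < 10, 0 < 2, 0 < 1.
So c strictly dominates b for Player II; b is strictly dominated.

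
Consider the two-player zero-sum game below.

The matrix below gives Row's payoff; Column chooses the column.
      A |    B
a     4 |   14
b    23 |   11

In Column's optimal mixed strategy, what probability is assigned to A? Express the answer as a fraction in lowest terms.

Row minima are 4 and 11, so Row's maximin is 11; column maxima are 23 and 14, so Column's minimax is 14. These differ, so the equilibrium is in mixed strategies.
Let Column play A with probability q. Row is indifferent when 4q + 14(1−q) = 23q + 11(1−q), giving q = 3/22.

3/22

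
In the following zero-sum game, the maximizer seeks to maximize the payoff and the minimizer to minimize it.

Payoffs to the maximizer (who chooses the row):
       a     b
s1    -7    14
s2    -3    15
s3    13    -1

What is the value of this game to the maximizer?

6

Row s1 is strictly dominated by row s2, so the maximizer never plays it.
The remaining 2×2 game on (s2, s3) × (a, b) has no saddle point. Let the maximizer play s2 with probability p; indifference gives −3p + 13(1−p) = 15p − (1−p), so p = 7/16.
Similarly the minimizer's optimal q on a is 1/2, and the value is -3·(1/2) + (15)·(1/2) = 6.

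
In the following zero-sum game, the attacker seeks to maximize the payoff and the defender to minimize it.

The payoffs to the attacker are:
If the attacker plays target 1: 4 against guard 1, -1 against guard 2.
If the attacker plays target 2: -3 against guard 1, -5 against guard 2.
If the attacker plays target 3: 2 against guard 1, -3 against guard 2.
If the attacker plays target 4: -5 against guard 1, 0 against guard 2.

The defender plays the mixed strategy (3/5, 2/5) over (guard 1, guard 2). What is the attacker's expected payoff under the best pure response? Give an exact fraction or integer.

2

target 1: (4)·(3/5) + (-1)·(2/5) = 2.
target 2: (-3)·(3/5) + (-5)·(2/5) = -19/5.
target 3: (2)·(3/5) + (-3)·(2/5) = 0.
target 4: (-5)·(3/5) + (0)·(2/5) = -3.
The best pure response is target 1 with expected payoff 2.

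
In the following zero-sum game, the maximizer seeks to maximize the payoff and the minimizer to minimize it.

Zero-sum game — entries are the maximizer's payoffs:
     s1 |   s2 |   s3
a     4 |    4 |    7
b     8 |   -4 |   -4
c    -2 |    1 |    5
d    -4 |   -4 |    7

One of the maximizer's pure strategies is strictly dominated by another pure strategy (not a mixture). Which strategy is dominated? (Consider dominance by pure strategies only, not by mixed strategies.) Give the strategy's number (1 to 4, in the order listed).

3

Compare c with a: 4 > -2, 4 > 1, 7 > 5.
So a strictly dominates c for the maximizer; c is strictly dominated.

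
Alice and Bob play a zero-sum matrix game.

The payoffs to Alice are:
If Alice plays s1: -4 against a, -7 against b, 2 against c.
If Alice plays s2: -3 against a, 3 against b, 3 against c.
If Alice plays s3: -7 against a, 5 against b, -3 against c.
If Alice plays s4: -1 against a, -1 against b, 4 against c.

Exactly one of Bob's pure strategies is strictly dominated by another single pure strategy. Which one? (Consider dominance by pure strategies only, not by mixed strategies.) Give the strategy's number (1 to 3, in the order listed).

3

Bob prefers columns that give Alice less. Compare c with a: -4 < 2, -3 < 3, -7 < -3, -1 < 4.
So a strictly dominates c for Bob; c is strictly dominated.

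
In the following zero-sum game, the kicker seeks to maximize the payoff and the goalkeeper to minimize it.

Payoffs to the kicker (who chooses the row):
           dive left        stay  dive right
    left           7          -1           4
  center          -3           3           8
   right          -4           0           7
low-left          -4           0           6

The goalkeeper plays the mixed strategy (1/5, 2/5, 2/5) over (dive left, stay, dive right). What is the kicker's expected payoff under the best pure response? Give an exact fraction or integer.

19/5

left: (7)·(1/5) + (-1)·(2/5) + (4)·(2/5) = 13/5.
center: (-3)·(1/5) + (3)·(2/5) + (8)·(2/5) = 19/5.
right: (-4)·(1/5) + (0)·(2/5) + (7)·(2/5) = 2.
low-left: (-4)·(1/5) + (0)·(2/5) + (6)·(2/5) = 8/5.
The best pure response is center with expected payoff 19/5.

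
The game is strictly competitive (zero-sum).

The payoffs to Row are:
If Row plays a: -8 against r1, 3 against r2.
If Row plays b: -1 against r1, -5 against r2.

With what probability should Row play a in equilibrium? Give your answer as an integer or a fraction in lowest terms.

Row minima are -8 and -5, so Row's maximin is -5; column maxima are -1 and 3, so Column's minimax is -1. These differ, so the equilibrium is in mixed strategies.
Let Row play a with probability p. Column is indifferent when −8p − (1−p) = 3p − 5(1−p), giving p = 4/15.

4/15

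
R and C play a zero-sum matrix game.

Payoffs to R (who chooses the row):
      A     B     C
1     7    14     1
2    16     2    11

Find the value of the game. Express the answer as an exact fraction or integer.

76/11

Column A is strictly dominated by C for C (it gives R more in every row).
The remaining 2×2 game on (1, 2) × (B, C) has no saddle point. Let R play 1 with probability p; indifference gives 14p + 2(1−p) = p + 11(1−p), so p = 9/22.
Similarly C's optimal q on B is 5/11, and the value is 14·(5/11) + (1)·(6/11) = 76/11.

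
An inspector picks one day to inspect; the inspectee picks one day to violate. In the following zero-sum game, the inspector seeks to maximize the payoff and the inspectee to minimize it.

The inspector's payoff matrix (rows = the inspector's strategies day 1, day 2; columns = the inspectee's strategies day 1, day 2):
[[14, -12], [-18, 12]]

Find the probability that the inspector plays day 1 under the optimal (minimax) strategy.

15/28

Row minima are -12 and -18, so the inspector's maximin is -12; column maxima are 14 and 12, so the inspectee's minimax is 12. These differ, so the equilibrium is in mixed strategies.
Let the inspector play day 1 with probability p. The inspectee is indifferent when 14p − 18(1−p) = −12p + 12(1−p), giving p = 15/28.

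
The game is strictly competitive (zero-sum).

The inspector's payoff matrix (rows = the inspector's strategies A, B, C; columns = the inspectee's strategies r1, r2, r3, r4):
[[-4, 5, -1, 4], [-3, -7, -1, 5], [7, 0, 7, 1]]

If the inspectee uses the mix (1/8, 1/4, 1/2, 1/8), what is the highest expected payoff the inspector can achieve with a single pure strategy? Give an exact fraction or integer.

9/2

A: (-4)·(1/8) + (5)·(1/4) + (-1)·(1/2) + (4)·(1/8) = 3/4.
B: (-3)·(1/8) + (-7)·(1/4) + (-1)·(1/2) + (5)·(1/8) = -2.
C: (7)·(1/8) + (0)·(1/4) + (7)·(1/2) + (1)·(1/8) = 9/2.
The best pure response is C with expected payoff 9/2.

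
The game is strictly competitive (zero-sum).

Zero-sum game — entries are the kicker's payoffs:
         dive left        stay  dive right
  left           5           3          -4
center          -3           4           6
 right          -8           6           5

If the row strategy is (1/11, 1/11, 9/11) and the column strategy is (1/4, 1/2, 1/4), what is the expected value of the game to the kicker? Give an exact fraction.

Against (1/4, 1/2, 1/4), each row's expected payoff is left: 7/4; center: 11/4; right: 9/4.
Taking the (1/11, 1/11, 9/11)-weighted average: (1/11)·(7/4) + (1/11)·(11/4) + (9/11)·(9/4) = 9/4.

9/4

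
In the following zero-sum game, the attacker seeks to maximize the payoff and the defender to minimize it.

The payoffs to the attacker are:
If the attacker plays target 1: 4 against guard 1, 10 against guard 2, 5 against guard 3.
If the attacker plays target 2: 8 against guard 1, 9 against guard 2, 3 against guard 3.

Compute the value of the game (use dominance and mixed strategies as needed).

Column guard 2 is strictly dominated by guard 3 for the defender (it gives the attacker more in every row).
The remaining 2×2 game on (target 1, target 2) × (guard 1, guard 3) has no saddle point. Let the attacker play target 1 with probability p; indifference gives 4p + 8(1−p) = 5p + 3(1−p), so p = 5/6.
Similarly the defender's optimal q on guard 1 is 1/3, and the value is 4·(1/3) + (5)·(2/3) = 14/3.

14/3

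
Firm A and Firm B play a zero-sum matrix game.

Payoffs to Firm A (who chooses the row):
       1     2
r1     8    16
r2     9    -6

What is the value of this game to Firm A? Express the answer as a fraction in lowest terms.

Row minima are 8 and -6, so Firm A's maximin is 8; column maxima are 9 and 16, so Firm B's minimax is 9. These differ, so the equilibrium is in mixed strategies.
Let Firm A play r1 with probability p. Firm B is indifferent when 8p + 9(1−p) = 16p − 6(1−p), giving p = 15/23.
Let Firm B play 1 with probability q. Firm A is indifferent when 8q + 16(1−q) = 9q − 6(1−q), giving q = 22/23.
The value is 8·(22/23) + (16)·(1/23) = 192/23.

192/23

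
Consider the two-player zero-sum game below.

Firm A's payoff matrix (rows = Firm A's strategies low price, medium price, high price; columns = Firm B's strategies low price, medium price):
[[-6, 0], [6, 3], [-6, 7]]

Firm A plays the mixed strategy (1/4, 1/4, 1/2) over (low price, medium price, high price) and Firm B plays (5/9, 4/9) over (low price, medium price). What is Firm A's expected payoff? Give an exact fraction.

2/9

Against (5/9, 4/9), each row's expected payoff is low price: -10/3; medium price: 14/3; high price: -2/9.
Taking the (1/4, 1/4, 1/2)-weighted average: (1/4)·(-10/3) + (1/4)·(14/3) + (1/2)·(-2/9) = 2/9.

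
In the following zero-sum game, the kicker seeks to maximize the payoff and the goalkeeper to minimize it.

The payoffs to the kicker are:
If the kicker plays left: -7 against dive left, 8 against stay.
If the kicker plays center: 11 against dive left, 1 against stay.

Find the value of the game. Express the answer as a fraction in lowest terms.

19/5

Row minima are -7 and 1, so the kicker's maximin is 1; column maxima are 11 and 8, so the goalkeeper's minimax is 8. These differ, so the equilibrium is in mixed strategies.
Let the kicker play left with probability p. The goalkeeper is indifferent when −7p + 11(1−p) = 8p + (1−p), giving p = 2/5.
Let the goalkeeper play dive left with probability q. The kicker is indifferent when −7q + 8(1−q) = 11q + (1−q), giving q = 7/25.
The value is -7·(7/25) + (8)·(18/25) = 19/5.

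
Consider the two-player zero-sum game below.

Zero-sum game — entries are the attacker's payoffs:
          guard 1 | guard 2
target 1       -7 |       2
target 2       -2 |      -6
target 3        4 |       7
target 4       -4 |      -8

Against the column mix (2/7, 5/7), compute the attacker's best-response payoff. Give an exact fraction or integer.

43/7

target 1: (-7)·(2/7) + (2)·(5/7) = -4/7.
target 2: (-2)·(2/7) + (-6)·(5/7) = -34/7.
target 3: (4)·(2/7) + (7)·(5/7) = 43/7.
target 4: (-4)·(2/7) + (-8)·(5/7) = -48/7.
The best pure response is target 3 with expected payoff 43/7.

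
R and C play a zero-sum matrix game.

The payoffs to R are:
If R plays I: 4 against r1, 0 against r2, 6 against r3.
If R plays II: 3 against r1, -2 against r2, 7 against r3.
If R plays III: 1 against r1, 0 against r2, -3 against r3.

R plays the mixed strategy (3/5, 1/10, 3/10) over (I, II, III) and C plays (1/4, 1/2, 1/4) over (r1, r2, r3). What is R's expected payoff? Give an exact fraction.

Against (1/4, 1/2, 1/4), each row's expected payoff is I: 5/2; II: 3/2; III: -1/2.
Taking the (3/5, 1/10, 3/10)-weighted average: (3/5)·(5/2) + (1/10)·(3/2) + (3/10)·(-1/2) = 3/2.

3/2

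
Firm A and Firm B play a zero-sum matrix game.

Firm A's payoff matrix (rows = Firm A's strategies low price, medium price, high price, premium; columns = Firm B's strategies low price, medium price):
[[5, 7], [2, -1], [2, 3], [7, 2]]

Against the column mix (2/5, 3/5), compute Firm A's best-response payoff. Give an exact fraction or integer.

31/5

low price: (5)·(2/5) + (7)·(3/5) = 31/5.
medium price: (2)·(2/5) + (-1)·(3/5) = 1/5.
high price: (2)·(2/5) + (3)·(3/5) = 13/5.
premium: (7)·(2/5) + (2)·(3/5) = 4.
The best pure response is low price with expected payoff 31/5.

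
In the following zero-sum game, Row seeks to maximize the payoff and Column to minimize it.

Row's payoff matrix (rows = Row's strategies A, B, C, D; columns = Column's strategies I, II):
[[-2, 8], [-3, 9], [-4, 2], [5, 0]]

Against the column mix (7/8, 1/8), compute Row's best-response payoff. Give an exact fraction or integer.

A: (-2)·(7/8) + (8)·(1/8) = -3/4.
B: (-3)·(7/8) + (9)·(1/8) = -3/2.
C: (-4)·(7/8) + (2)·(1/8) = -13/4.
D: (5)·(7/8) + (0)·(1/8) = 35/8.
The best pure response is D with expected payoff 35/8.

35/8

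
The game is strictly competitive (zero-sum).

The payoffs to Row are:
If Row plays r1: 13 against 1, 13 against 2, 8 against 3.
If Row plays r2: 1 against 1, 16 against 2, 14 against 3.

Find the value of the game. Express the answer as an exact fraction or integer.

29/3

Column 2 is strictly dominated by 3 for Column (it gives Row more in every row).
The remaining 2×2 game on (r1, r2) × (1, 3) has no saddle point. Let Row play r1 with probability p; indifference gives 13p + (1−p) = 8p + 14(1−p), so p = 13/18.
Similarly Column's optimal q on 1 is 1/3, and the value is 13·(1/3) + (8)·(2/3) = 29/3.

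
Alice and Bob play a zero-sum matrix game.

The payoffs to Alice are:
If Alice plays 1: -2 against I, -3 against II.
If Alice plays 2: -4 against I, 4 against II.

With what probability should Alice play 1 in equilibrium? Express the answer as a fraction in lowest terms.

8/9

Row minima are -3 and -4, so Alice's maximin is -3; column maxima are -2 and 4, so Bob's minimax is -2. These differ, so the equilibrium is in mixed strategies.
Let Alice play 1 with probability p. Bob is indifferent when −2p − 4(1−p) = −3p + 4(1−p), giving p = 8/9.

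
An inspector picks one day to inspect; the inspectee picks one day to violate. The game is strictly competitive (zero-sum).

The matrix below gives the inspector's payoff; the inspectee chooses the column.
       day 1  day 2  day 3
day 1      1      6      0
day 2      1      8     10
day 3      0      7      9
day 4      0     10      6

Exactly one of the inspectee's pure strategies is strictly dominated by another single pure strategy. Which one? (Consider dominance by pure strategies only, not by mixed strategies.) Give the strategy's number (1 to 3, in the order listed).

2

The inspectee prefers columns that give the inspector less. Compare day 2 with day 1: 1 < 6, 1 < 8, 0 < 7, 0 < 10.
So day 1 strictly dominates day 2 for the inspectee; day 2 is strictly dominated.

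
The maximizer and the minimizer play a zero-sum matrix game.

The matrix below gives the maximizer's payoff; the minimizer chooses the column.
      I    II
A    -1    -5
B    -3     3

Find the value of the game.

Row minima are -5 and -3, so the maximizer's maximin is -3; column maxima are -1 and 3, so the minimizer's minimax is -1. These differ, so the equilibrium is in mixed strategies.
Let the maximizer play A with probability p. The minimizer is indifferent when −p − 3(1−p) = −5p + 3(1−p), giving p = 3/5.
Let the minimizer play I with probability q. The maximizer is indifferent when −q − 5(1−q) = −3q + 3(1−q), giving q = 4/5.
The value is -1·(4/5) + (-5)·(1/5) = -9/5.

-9/5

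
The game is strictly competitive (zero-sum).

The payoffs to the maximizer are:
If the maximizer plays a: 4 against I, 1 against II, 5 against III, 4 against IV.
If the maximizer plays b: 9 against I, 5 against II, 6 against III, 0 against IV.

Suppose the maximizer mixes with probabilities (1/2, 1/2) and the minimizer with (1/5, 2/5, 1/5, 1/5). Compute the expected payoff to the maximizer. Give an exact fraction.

Against (1/5, 2/5, 1/5, 1/5), each row's expected payoff is a: 3; b: 5.
Taking the (1/2, 1/2)-weighted average: (1/2)·(3) + (1/2)·(5) = 4.

4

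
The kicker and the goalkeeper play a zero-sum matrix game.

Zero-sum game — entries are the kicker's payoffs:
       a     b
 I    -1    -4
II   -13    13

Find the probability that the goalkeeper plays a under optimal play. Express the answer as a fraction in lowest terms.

17/29

Row minima are -4 and -13, so the kicker's maximin is -4; column maxima are -1 and 13, so the goalkeeper's minimax is -1. These differ, so the equilibrium is in mixed strategies.
Let the goalkeeper play a with probability q. The kicker is indifferent when −q − 4(1−q) = −13q + 13(1−q), giving q = 17/29.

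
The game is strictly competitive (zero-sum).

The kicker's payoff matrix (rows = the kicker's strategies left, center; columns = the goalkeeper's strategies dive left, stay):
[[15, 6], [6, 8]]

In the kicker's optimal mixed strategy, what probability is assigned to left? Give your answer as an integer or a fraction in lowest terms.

Row minima are 6 and 6, so the kicker's maximin is 6; column maxima are 15 and 8, so the goalkeeper's minimax is 8. These differ, so the equilibrium is in mixed strategies.
Let the kicker play left with probability p. The goalkeeper is indifferent when 15p + 6(1−p) = 6p + 8(1−p), giving p = 2/11.

2/11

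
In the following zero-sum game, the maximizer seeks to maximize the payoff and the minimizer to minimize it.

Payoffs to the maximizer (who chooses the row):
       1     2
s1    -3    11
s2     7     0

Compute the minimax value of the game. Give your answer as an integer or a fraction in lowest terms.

11/3

Row minima are -3 and 0, so the maximizer's maximin is 0; column maxima are 7 and 11, so the minimizer's minimax is 7. These differ, so the equilibrium is in mixed strategies.
Let the maximizer play s1 with probability p. The minimizer is indifferent when −3p + 7(1−p) = 11p, giving p = 1/3.
Let the minimizer play 1 with probability q. The maximizer is indifferent when −3q + 11(1−q) = 7q, giving q = 11/21.
The value is -3·(11/21) + (11)·(10/21) = 11/3.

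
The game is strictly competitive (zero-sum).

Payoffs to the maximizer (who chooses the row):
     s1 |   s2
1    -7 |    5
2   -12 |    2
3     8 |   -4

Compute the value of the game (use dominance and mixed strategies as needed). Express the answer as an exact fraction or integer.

1/2

Row 2 is strictly dominated by row 1, so the maximizer never plays it.
The remaining 2×2 game on (1, 3) × (s1, s2) has no saddle point. Let the maximizer play 1 with probability p; indifference gives −7p + 8(1−p) = 5p − 4(1−p), so p = 1/2.
Similarly the minimizer's optimal q on s1 is 3/8, and the value is -7·(3/8) + (5)·(5/8) = 1/2.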